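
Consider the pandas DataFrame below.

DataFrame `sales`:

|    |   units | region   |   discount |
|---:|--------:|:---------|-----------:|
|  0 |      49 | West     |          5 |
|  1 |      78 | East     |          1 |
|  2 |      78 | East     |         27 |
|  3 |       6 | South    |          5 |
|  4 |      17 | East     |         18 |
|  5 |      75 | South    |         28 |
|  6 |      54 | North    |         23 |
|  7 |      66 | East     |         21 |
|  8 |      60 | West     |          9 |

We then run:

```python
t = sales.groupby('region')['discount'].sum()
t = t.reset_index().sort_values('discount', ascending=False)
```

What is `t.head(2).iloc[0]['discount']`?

group by region, sum of discount:
region
East     67
North    23
South    33
West     14
Name: discount, dtype: int64
reset_index():
  region  discount
0   East        67
1  North        23
2  South        33
3   West        14
sort by discount descending:
  region  discount
0   East        67
2  South        33
1  North        23
3   West        14
take first 2 rows:
  region  discount
0   East        67
2  South        33
The value at position 0, column 'discount' is 67.

67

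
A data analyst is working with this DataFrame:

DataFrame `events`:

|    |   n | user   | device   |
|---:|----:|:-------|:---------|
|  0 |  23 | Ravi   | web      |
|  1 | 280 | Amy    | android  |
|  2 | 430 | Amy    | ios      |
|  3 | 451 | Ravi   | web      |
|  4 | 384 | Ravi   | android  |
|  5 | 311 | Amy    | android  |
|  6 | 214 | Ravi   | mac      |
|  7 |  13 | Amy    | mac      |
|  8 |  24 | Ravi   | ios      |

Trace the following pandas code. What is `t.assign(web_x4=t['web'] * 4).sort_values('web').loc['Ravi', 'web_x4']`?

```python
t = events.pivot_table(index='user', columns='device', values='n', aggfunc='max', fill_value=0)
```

1804

pivot: rows=user, cols=device, max(n):
device  android  ios  mac  web
user                          
Amy         311  430   13    0
Ravi        384   24  214  451
add column web_x4 = t['web'] * 4:
device  android  ios  mac  web  web_x4
user                                  
Amy         311  430   13    0       0
Ravi        384   24  214  451    1804
sort by web:
device  android  ios  mac  web  web_x4
user                                  
Amy         311  430   13    0       0
Ravi        384   24  214  451    1804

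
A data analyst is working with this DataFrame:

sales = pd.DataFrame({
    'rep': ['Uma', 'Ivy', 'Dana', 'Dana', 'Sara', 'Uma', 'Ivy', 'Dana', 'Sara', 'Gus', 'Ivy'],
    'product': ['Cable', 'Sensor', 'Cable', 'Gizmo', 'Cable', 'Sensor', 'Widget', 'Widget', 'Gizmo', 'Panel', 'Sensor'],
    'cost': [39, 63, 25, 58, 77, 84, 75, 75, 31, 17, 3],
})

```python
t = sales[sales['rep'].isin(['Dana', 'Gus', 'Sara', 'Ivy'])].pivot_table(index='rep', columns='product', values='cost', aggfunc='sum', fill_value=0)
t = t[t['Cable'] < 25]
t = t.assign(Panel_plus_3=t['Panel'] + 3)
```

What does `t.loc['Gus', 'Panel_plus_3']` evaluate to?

filter rows where rep in ['Dana', 'Gus', 'Sara', 'Ivy']:
     rep product  cost
1    Ivy  Sensor    63
2   Dana   Cable    25
3   Dana   Gizmo    58
4   Sara   Cable    77
6    Ivy  Widget    75
7   Dana  Widget    75
8   Sara   Gizmo    31
9    Gus   Panel    17
10   Ivy  Sensor     3
pivot: rows=rep, cols=product, sum(cost):
product  Cable  Gizmo  Panel  Sensor  Widget
rep                                         
Dana        25     58      0       0      75
Gus          0      0     17       0       0
Ivy          0      0      0      66      75
Sara        77     31      0       0       0
filter rows where Cable < 25:
product  Cable  Gizmo  Panel  Sensor  Widget
rep                                         
Gus          0      0     17       0       0
Ivy          0      0      0      66      75
add column Panel_plus_3 = t['Panel'] + 3:
product  Cable  Gizmo  Panel  Sensor  Widget  Panel_plus_3
rep                                                       
Gus          0      0     17       0       0            20
Ivy          0      0      0      66      75             3

20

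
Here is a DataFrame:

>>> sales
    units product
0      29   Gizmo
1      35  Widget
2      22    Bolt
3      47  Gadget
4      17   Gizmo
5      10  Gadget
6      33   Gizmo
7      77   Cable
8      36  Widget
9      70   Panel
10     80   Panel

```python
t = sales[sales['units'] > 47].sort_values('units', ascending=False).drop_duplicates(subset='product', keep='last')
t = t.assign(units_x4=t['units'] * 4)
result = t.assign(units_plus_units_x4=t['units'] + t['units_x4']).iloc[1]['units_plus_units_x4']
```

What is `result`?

filter rows where units > 47:
    units product
7      77   Cable
9      70   Panel
10     80   Panel
sort by units descending:
    units product
10     80   Panel
7      77   Cable
9      70   Panel
drop duplicate product (keep=last):
   units product
7     77   Cable
9     70   Panel
add column units_x4 = t['units'] * 4:
   units product  units_x4
7     77   Cable       308
9     70   Panel       280
add column units_plus_units_x4 = t['units'] + t['units_x4']:
   units product  units_x4  units_plus_units_x4
7     77   Cable       308                  385
9     70   Panel       280                  350
Then the value at position 1, column 'units_plus_units_x4': 350

350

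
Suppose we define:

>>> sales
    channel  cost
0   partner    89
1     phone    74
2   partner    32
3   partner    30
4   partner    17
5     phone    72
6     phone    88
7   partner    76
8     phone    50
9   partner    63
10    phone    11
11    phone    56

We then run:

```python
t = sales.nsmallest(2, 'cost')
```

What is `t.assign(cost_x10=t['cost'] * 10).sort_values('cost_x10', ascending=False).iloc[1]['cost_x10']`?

take 2 rows with smallest cost:
    channel  cost
10    phone    11
4   partner    17
add column cost_x10 = t['cost'] * 10:
    channel  cost  cost_x10
10    phone    11       110
4   partner    17       170
sort by cost_x10 descending:
    channel  cost  cost_x10
4   partner    17       170
10    phone    11       110

110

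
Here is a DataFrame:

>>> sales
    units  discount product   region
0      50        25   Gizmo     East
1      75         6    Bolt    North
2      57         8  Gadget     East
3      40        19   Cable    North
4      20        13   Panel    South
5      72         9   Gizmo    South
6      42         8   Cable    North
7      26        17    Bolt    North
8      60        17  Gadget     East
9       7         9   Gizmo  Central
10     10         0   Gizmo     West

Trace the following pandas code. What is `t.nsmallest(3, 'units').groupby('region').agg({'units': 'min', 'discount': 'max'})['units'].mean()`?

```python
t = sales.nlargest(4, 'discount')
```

take 4 rows with largest discount:
   units  discount product region
0     50        25   Gizmo   East
3     40        19   Cable  North
7     26        17    Bolt  North
8     60        17  Gadget   East
take 3 rows with smallest units:
   units  discount product region
7     26        17    Bolt  North
3     40        19   Cable  North
0     50        25   Gizmo   East
group by region: min(units), max(discount):
        units  discount
region                 
East       50        25
North      26        19
So mean() = 38.0.

38.0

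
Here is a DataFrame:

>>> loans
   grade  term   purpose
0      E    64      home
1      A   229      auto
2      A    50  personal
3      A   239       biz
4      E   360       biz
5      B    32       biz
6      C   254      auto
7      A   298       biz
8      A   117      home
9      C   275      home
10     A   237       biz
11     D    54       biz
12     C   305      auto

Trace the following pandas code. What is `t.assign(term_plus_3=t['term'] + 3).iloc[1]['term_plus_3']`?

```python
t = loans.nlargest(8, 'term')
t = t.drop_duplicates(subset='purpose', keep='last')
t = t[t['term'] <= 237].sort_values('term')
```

240

take 8 rows with largest term:
   grade  term purpose
4      E   360     biz
12     C   305    auto
7      A   298     biz
9      C   275    home
6      C   254    auto
3      A   239     biz
10     A   237     biz
1      A   229    auto
drop duplicate purpose (keep=last):
   grade  term purpose
9      C   275    home
10     A   237     biz
1      A   229    auto
filter rows where term <= 237:
   grade  term purpose
10     A   237     biz
1      A   229    auto
sort by term:
   grade  term purpose
1      A   229    auto
10     A   237     biz
add column term_plus_3 = t['term'] + 3:
   grade  term purpose  term_plus_3
1      A   229    auto          232
10     A   237     biz          240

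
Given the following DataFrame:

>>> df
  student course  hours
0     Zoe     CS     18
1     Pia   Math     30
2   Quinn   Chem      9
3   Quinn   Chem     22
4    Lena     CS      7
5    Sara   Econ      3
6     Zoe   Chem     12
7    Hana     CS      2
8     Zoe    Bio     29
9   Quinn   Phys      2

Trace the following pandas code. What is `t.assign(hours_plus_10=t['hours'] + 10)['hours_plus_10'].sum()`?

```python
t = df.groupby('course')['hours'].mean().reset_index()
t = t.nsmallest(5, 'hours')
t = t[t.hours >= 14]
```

group by course, mean of hours:
course
Bio     29.000000
CS       9.000000
Chem    14.333333
Econ     3.000000
Math    30.000000
Phys     2.000000
Name: hours, dtype: float64
reset_index():
  course      hours
0    Bio  29.000000
1     CS   9.000000
2   Chem  14.333333
3   Econ   3.000000
4   Math  30.000000
5   Phys   2.000000
take 5 rows with smallest hours:
  course      hours
5   Phys   2.000000
3   Econ   3.000000
1     CS   9.000000
2   Chem  14.333333
0    Bio  29.000000
filter rows where hours >= 14:
  course      hours
2   Chem  14.333333
0    Bio  29.000000
add column hours_plus_10 = t['hours'] + 10:
  course      hours  hours_plus_10
2   Chem  14.333333      24.333333
0    Bio  29.000000      39.000000
The sum of column 'hours_plus_10' is 63.3333333333.

63.3333333333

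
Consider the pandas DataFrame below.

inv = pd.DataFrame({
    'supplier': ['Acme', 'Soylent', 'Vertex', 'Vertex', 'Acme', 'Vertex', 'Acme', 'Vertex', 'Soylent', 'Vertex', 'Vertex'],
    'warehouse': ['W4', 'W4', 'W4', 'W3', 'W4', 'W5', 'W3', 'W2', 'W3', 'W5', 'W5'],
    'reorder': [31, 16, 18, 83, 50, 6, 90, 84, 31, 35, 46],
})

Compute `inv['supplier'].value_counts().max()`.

6

value_counts of supplier:
supplier
Vertex     6
Acme       3
Soylent    2
Name: count, dtype: int64
Taking the max of the resulting series gives 6.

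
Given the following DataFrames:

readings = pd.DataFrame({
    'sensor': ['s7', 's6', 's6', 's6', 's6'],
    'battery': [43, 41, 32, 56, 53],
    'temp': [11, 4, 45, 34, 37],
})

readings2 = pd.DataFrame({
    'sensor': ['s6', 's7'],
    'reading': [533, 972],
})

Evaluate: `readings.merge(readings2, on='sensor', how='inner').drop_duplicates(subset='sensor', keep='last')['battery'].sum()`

merge on 'sensor' (how='inner') → 5 rows:
  sensor  battery  temp  reading
0     s7       43    11      972
1     s6       41     4      533
2     s6       32    45      533
3     s6       56    34      533
4     s6       53    37      533
drop duplicate sensor (keep=last):
  sensor  battery  temp  reading
0     s7       43    11      972
4     s6       53    37      533
sum of column 'battery' → 96

96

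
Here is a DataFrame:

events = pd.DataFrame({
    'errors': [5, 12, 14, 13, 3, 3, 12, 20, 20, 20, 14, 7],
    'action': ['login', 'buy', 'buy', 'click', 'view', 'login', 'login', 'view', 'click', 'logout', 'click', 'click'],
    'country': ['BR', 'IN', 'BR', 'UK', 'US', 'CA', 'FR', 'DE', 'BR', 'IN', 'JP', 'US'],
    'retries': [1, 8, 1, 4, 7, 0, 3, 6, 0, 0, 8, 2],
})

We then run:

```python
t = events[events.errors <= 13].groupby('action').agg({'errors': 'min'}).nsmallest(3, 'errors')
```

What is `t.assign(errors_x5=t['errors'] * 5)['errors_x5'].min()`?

filter rows where errors <= 13:
    errors action country  retries
0        5  login      BR        1
1       12    buy      IN        8
3       13  click      UK        4
4        3   view      US        7
5        3  login      CA        0
6       12  login      FR        3
11       7  click      US        2
group by action, min of errors:
        errors
action        
buy         12
click        7
login        3
view         3
take 3 rows with smallest errors:
        errors
action        
login        3
view         3
click        7
add column errors_x5 = t['errors'] * 5:
        errors  errors_x5
action                   
login        3         15
view         3         15
click        7         35

15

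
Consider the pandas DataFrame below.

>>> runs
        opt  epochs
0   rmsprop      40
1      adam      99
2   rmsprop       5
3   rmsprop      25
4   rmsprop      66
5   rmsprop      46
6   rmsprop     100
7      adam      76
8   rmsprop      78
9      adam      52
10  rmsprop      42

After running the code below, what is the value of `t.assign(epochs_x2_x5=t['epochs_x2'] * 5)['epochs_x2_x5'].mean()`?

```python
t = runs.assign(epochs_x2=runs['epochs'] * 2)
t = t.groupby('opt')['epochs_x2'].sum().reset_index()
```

3145.0

add column epochs_x2 = runs['epochs'] * 2:
        opt  epochs  epochs_x2
0   rmsprop      40         80
1      adam      99        198
2   rmsprop       5         10
3   rmsprop      25         50
4   rmsprop      66        132
5   rmsprop      46         92
6   rmsprop     100        200
7      adam      76        152
8   rmsprop      78        156
9      adam      52        104
10  rmsprop      42         84
group by opt, sum of epochs_x2:
opt
adam       454
rmsprop    804
Name: epochs_x2, dtype: int64
reset_index():
       opt  epochs_x2
0     adam        454
1  rmsprop        804
add column epochs_x2_x5 = t['epochs_x2'] * 5:
       opt  epochs_x2  epochs_x2_x5
0     adam        454          2270
1  rmsprop        804          4020
Reading off the mean of column 'epochs_x2_x5', we get 3145.0.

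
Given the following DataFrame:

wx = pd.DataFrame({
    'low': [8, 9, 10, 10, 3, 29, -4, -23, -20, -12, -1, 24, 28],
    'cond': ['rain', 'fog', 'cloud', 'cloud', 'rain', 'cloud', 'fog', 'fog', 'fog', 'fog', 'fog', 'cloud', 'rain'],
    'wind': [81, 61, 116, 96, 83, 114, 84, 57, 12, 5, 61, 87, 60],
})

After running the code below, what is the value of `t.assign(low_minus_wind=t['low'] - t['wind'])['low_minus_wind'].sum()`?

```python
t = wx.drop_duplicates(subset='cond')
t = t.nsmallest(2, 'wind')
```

drop duplicate cond (keep=first):
   low   cond  wind
0    8   rain    81
1    9    fog    61
2   10  cloud   116
take 2 rows with smallest wind:
   low  cond  wind
1    9   fog    61
0    8  rain    81
add column low_minus_wind = t['low'] - t['wind']:
   low  cond  wind  low_minus_wind
1    9   fog    61             -52
0    8  rain    81             -73
sum of column 'low_minus_wind' → -125

-125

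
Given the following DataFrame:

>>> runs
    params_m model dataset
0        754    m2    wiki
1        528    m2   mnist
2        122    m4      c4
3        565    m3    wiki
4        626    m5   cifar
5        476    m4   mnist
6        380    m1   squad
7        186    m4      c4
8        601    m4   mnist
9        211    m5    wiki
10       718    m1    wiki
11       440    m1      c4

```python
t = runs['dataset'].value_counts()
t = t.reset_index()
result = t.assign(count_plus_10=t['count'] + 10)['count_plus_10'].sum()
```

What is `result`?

62

value_counts of dataset:
dataset
wiki     4
mnist    3
c4       3
cifar    1
squad    1
Name: count, dtype: int64
reset_index():
  dataset  count
0    wiki      4
1   mnist      3
2      c4      3
3   cifar      1
4   squad      1
add column count_plus_10 = t['count'] + 10:
  dataset  count  count_plus_10
0    wiki      4             14
1   mnist      3             13
2      c4      3             13
3   cifar      1             11
4   squad      1             11
The sum of column 'count_plus_10' is 62.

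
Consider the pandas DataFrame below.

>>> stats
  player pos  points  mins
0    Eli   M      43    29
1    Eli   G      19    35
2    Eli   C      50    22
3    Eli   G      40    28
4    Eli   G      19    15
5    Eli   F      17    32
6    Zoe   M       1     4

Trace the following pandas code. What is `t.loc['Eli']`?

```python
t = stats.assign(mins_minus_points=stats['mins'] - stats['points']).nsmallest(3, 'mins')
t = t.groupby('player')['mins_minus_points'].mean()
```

-16.0

add column mins_minus_points = stats['mins'] - stats['points']:
  player pos  points  mins  mins_minus_points
0    Eli   M      43    29                -14
1    Eli   G      19    35                 16
2    Eli   C      50    22                -28
3    Eli   G      40    28                -12
4    Eli   G      19    15                 -4
5    Eli   F      17    32                 15
6    Zoe   M       1     4                  3
take 3 rows with smallest mins:
  player pos  points  mins  mins_minus_points
6    Zoe   M       1     4                  3
4    Eli   G      19    15                 -4
2    Eli   C      50    22                -28
group by player, mean of mins_minus_points:
player
Eli   -16.0
Zoe     3.0
Name: mins_minus_points, dtype: float64
So loc['Eli'] = -16.0.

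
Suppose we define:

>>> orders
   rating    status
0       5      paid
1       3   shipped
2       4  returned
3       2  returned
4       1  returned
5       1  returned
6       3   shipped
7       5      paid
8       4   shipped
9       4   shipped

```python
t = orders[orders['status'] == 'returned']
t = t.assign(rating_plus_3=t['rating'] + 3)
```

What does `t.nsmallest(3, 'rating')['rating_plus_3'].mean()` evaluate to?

4.33333333333

filter rows where status == 'returned':
   rating    status
2       4  returned
3       2  returned
4       1  returned
5       1  returned
add column rating_plus_3 = t['rating'] + 3:
   rating    status  rating_plus_3
2       4  returned              7
3       2  returned              5
4       1  returned              4
5       1  returned              4
take 3 rows with smallest rating:
   rating    status  rating_plus_3
4       1  returned              4
5       1  returned              4
3       2  returned              5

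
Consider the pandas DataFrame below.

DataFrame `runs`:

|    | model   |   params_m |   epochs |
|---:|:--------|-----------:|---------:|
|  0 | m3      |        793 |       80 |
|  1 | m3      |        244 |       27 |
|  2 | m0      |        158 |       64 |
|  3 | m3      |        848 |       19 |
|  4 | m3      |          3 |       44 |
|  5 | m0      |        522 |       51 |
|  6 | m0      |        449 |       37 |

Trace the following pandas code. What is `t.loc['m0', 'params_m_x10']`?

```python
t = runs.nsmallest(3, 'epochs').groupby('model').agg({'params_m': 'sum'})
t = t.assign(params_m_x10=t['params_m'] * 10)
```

take 3 rows with smallest epochs:
  model  params_m  epochs
3    m3       848      19
1    m3       244      27
6    m0       449      37
group by model, sum of params_m:
       params_m
model          
m0          449
m3         1092
add column params_m_x10 = t['params_m'] * 10:
       params_m  params_m_x10
model                        
m0          449          4490
m3         1092         10920
value at row 'm0', column 'params_m_x10' → 4490

4490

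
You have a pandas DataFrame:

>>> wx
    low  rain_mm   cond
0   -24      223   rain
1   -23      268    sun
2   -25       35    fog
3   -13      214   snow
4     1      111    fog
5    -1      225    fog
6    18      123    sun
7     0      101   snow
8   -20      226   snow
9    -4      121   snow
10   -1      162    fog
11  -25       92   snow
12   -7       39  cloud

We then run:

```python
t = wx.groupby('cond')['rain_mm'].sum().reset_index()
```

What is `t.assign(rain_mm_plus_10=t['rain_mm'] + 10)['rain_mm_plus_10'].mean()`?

group by cond, sum of rain_mm:
cond
cloud     39
fog      533
rain     223
snow     754
sun      391
Name: rain_mm, dtype: int64
reset_index():
    cond  rain_mm
0  cloud       39
1    fog      533
2   rain      223
3   snow      754
4    sun      391
add column rain_mm_plus_10 = t['rain_mm'] + 10:
    cond  rain_mm  rain_mm_plus_10
0  cloud       39               49
1    fog      533              543
2   rain      223              233
3   snow      754              764
4    sun      391              401

398.0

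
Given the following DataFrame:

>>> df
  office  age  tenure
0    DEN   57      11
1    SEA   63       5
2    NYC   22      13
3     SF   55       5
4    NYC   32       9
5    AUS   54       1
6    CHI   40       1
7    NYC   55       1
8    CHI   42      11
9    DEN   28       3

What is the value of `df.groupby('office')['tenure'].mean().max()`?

7.66666666667

group by office, mean of tenure:
office
AUS    1.000000
CHI    6.000000
DEN    7.000000
NYC    7.666667
SEA    5.000000
SF     5.000000
Name: tenure, dtype: float64
Finally, max of the resulting series = 7.66666666667.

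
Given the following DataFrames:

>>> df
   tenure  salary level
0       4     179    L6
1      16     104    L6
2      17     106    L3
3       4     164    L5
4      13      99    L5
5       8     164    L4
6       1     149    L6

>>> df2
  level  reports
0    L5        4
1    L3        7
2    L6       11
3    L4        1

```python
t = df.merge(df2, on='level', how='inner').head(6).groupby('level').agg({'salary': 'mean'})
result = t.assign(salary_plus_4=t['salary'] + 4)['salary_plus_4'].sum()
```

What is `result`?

merge on 'level' (how='inner') → 7 rows:
   tenure  salary level  reports
0       4     179    L6       11
1      16     104    L6       11
2      17     106    L3        7
3       4     164    L5        4
4      13      99    L5        4
5       8     164    L4        1
6       1     149    L6       11
take first 6 rows:
   tenure  salary level  reports
0       4     179    L6       11
1      16     104    L6       11
2      17     106    L3        7
3       4     164    L5        4
4      13      99    L5        4
5       8     164    L4        1
group by level, mean of salary:
       salary
level        
L3      106.0
L4      164.0
L5      131.5
L6      141.5
add column salary_plus_4 = t['salary'] + 4:
       salary  salary_plus_4
level                       
L3      106.0          110.0
L4      164.0          168.0
L5      131.5          135.5
L6      141.5          145.5

559.0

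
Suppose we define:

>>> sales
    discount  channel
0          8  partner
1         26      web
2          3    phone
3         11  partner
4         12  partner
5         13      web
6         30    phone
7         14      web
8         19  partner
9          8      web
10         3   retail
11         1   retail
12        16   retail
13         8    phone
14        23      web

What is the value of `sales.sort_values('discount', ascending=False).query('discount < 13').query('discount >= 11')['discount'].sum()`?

sort by discount descending:
    discount  channel
6         30    phone
1         26      web
14        23      web
8         19  partner
12        16   retail
7         14      web
5         13      web
4         12  partner
3         11  partner
0          8  partner
9          8      web
13         8    phone
2          3    phone
10         3   retail
11         1   retail
filter rows where discount < 13:
    discount  channel
4         12  partner
3         11  partner
0          8  partner
9          8      web
13         8    phone
2          3    phone
10         3   retail
11         1   retail
filter rows where discount >= 11:
   discount  channel
4        12  partner
3        11  partner
Then the sum of column 'discount': 23

23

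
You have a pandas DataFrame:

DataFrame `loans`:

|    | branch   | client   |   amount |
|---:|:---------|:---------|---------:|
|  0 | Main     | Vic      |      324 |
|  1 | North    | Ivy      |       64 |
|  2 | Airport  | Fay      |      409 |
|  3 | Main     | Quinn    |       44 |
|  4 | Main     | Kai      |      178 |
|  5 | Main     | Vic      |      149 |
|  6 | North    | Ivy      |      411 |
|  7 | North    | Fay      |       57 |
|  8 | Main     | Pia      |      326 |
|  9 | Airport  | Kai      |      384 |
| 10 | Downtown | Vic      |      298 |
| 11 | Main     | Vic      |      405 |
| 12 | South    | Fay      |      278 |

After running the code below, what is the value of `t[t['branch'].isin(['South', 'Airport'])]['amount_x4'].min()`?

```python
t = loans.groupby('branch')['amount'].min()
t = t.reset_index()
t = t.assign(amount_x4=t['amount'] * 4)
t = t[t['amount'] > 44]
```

1112

group by branch, min of amount:
branch
Airport     384
Downtown    298
Main         44
North        57
South       278
Name: amount, dtype: int64
reset_index():
     branch  amount
0   Airport     384
1  Downtown     298
2      Main      44
3     North      57
4     South     278
add column amount_x4 = t['amount'] * 4:
     branch  amount  amount_x4
0   Airport     384       1536
1  Downtown     298       1192
2      Main      44        176
3     North      57        228
4     South     278       1112
filter rows where amount > 44:
     branch  amount  amount_x4
0   Airport     384       1536
1  Downtown     298       1192
3     North      57        228
4     South     278       1112
filter rows where branch in ['South', 'Airport']:
    branch  amount  amount_x4
0  Airport     384       1536
4    South     278       1112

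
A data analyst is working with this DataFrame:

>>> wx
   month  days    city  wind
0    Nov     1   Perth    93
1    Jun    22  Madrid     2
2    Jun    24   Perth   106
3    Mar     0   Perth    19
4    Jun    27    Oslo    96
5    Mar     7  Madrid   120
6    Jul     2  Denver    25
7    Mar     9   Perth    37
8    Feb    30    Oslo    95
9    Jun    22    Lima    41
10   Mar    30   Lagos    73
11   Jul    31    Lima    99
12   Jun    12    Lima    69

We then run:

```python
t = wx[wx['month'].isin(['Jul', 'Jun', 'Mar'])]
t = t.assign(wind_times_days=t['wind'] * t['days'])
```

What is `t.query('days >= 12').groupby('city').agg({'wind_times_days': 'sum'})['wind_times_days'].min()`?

44

filter rows where month in ['Jul', 'Jun', 'Mar']:
   month  days    city  wind
1    Jun    22  Madrid     2
2    Jun    24   Perth   106
3    Mar     0   Perth    19
4    Jun    27    Oslo    96
5    Mar     7  Madrid   120
6    Jul     2  Denver    25
7    Mar     9   Perth    37
9    Jun    22    Lima    41
10   Mar    30   Lagos    73
11   Jul    31    Lima    99
12   Jun    12    Lima    69
add column wind_times_days = t['wind'] * t['days']:
   month  days    city  wind  wind_times_days
1    Jun    22  Madrid     2               44
2    Jun    24   Perth   106             2544
3    Mar     0   Perth    19                0
4    Jun    27    Oslo    96             2592
5    Mar     7  Madrid   120              840
6    Jul     2  Denver    25               50
7    Mar     9   Perth    37              333
9    Jun    22    Lima    41              902
10   Mar    30   Lagos    73             2190
11   Jul    31    Lima    99             3069
12   Jun    12    Lima    69              828
filter rows where days >= 12:
   month  days    city  wind  wind_times_days
1    Jun    22  Madrid     2               44
2    Jun    24   Perth   106             2544
4    Jun    27    Oslo    96             2592
9    Jun    22    Lima    41              902
10   Mar    30   Lagos    73             2190
11   Jul    31    Lima    99             3069
12   Jun    12    Lima    69              828
group by city, sum of wind_times_days:
        wind_times_days
city                   
Lagos              2190
Lima               4799
Madrid               44
Oslo               2592
Perth              2544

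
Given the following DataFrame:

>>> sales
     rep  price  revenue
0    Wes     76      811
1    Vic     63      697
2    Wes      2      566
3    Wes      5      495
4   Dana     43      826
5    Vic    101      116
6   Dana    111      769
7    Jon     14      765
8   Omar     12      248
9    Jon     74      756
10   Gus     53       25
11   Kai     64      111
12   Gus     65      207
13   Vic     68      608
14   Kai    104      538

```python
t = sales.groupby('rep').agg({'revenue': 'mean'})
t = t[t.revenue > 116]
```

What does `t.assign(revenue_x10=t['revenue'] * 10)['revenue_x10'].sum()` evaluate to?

32281.6666667

group by rep, mean of revenue:
         revenue
rep             
Dana  797.500000
Gus   116.000000
Jon   760.500000
Kai   324.500000
Omar  248.000000
Vic   473.666667
Wes   624.000000
filter rows where revenue > 116:
         revenue
rep             
Dana  797.500000
Jon   760.500000
Kai   324.500000
Omar  248.000000
Vic   473.666667
Wes   624.000000
add column revenue_x10 = t['revenue'] * 10:
         revenue  revenue_x10
rep                          
Dana  797.500000  7975.000000
Jon   760.500000  7605.000000
Kai   324.500000  3245.000000
Omar  248.000000  2480.000000
Vic   473.666667  4736.666667
Wes   624.000000  6240.000000
sum of column 'revenue_x10' → 32281.6666667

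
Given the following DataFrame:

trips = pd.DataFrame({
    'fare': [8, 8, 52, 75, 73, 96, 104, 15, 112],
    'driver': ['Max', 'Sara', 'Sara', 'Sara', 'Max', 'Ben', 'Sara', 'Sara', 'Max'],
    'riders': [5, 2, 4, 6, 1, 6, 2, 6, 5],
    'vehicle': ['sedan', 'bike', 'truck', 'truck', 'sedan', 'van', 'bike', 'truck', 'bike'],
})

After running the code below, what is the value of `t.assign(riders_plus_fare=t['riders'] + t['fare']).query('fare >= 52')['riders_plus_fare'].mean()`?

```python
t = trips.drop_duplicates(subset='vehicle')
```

79.0

drop duplicate vehicle (keep=first):
   fare driver  riders vehicle
0     8    Max       5   sedan
1     8   Sara       2    bike
2    52   Sara       4   truck
5    96    Ben       6     van
add column riders_plus_fare = t['riders'] + t['fare']:
   fare driver  riders vehicle  riders_plus_fare
0     8    Max       5   sedan                13
1     8   Sara       2    bike                10
2    52   Sara       4   truck                56
5    96    Ben       6     van               102
filter rows where fare >= 52:
   fare driver  riders vehicle  riders_plus_fare
2    52   Sara       4   truck                56
5    96    Ben       6     van               102
Then the mean of column 'riders_plus_fare': 79.0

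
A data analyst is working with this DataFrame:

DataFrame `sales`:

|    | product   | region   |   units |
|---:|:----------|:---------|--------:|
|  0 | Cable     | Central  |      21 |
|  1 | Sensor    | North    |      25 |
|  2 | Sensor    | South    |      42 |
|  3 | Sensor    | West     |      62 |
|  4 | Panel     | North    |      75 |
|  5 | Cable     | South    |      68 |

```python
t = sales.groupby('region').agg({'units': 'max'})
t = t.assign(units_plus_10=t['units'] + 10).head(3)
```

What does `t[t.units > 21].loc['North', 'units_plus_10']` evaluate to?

group by region, max of units:
         units
region        
Central     21
North       75
South       68
West        62
add column units_plus_10 = t['units'] + 10:
         units  units_plus_10
region                       
Central     21             31
North       75             85
South       68             78
West        62             72
take first 3 rows:
         units  units_plus_10
region                       
Central     21             31
North       75             85
South       68             78
filter rows where units > 21:
        units  units_plus_10
region                      
North      75             85
South      68             78
The value at row 'North', column 'units_plus_10' is 85.

85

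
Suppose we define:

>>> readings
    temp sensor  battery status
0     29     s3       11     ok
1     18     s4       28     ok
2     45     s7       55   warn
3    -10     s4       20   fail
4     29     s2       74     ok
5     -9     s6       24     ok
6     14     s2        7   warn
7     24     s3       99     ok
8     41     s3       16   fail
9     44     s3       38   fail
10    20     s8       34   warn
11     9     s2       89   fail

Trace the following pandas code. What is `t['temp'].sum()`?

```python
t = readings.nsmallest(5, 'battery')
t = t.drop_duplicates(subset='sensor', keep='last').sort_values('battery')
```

36

take 5 rows with smallest battery:
   temp sensor  battery status
6    14     s2        7   warn
0    29     s3       11     ok
8    41     s3       16   fail
3   -10     s4       20   fail
5    -9     s6       24     ok
drop duplicate sensor (keep=last):
   temp sensor  battery status
6    14     s2        7   warn
8    41     s3       16   fail
3   -10     s4       20   fail
5    -9     s6       24     ok
sort by battery:
   temp sensor  battery status
6    14     s2        7   warn
8    41     s3       16   fail
3   -10     s4       20   fail
5    -9     s6       24     ok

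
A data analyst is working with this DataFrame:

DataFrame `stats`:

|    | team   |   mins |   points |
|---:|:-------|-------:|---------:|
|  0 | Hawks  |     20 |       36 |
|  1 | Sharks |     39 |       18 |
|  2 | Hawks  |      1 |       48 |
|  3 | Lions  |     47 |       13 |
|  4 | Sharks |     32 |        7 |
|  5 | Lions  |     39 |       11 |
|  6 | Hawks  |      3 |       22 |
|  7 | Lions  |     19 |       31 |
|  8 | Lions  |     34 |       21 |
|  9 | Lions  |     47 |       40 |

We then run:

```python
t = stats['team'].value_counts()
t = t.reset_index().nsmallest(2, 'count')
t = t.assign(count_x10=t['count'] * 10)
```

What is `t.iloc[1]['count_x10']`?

30

value_counts of team:
team
Lions     5
Hawks     3
Sharks    2
Name: count, dtype: int64
reset_index():
     team  count
0   Lions      5
1   Hawks      3
2  Sharks      2
take 2 rows with smallest count:
     team  count
2  Sharks      2
1   Hawks      3
add column count_x10 = t['count'] * 10:
     team  count  count_x10
2  Sharks      2         20
1   Hawks      3         30
The value at position 1, column 'count_x10' is 30.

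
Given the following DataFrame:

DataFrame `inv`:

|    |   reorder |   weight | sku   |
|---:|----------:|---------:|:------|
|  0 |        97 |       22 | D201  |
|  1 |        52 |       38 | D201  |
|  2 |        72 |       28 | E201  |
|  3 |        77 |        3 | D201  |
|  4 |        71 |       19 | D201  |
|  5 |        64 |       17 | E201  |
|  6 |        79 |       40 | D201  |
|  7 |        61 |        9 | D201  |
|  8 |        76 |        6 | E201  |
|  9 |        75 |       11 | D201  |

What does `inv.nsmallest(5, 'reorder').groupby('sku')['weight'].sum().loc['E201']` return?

take 5 rows with smallest reorder:
   reorder  weight   sku
1       52      38  D201
7       61       9  D201
5       64      17  E201
4       71      19  D201
2       72      28  E201
group by sku, sum of weight:
sku
D201    66
E201    45
Name: weight, dtype: int64
Taking the value at index 'E201' gives 45.

45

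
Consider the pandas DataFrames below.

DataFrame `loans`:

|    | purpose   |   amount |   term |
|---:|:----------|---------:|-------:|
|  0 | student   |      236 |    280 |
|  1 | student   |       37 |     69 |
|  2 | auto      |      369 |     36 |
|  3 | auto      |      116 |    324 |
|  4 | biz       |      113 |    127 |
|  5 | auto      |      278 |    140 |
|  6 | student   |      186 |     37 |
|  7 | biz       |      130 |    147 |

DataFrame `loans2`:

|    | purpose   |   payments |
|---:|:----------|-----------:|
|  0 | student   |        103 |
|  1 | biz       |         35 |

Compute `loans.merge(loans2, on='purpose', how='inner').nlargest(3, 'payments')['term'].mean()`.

128.666666667

merge on 'purpose' (how='inner') → 5 rows:
   purpose  amount  term  payments
0  student     236   280       103
1  student      37    69       103
2      biz     113   127        35
3  student     186    37       103
4      biz     130   147        35
take 3 rows with largest payments:
   purpose  amount  term  payments
0  student     236   280       103
1  student      37    69       103
3  student     186    37       103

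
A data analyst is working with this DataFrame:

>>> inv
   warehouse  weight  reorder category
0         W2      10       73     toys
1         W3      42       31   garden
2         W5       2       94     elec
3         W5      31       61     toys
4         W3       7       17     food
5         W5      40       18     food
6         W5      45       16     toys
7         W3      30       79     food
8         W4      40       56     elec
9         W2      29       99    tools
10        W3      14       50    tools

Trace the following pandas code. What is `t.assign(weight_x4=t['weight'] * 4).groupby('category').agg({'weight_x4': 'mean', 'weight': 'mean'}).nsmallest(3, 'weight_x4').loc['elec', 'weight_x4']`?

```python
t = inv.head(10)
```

take first 10 rows:
  warehouse  weight  reorder category
0        W2      10       73     toys
1        W3      42       31   garden
2        W5       2       94     elec
3        W5      31       61     toys
4        W3       7       17     food
5        W5      40       18     food
6        W5      45       16     toys
7        W3      30       79     food
8        W4      40       56     elec
9        W2      29       99    tools
add column weight_x4 = t['weight'] * 4:
  warehouse  weight  reorder category  weight_x4
0        W2      10       73     toys         40
1        W3      42       31   garden        168
2        W5       2       94     elec          8
3        W5      31       61     toys        124
4        W3       7       17     food         28
5        W5      40       18     food        160
6        W5      45       16     toys        180
7        W3      30       79     food        120
8        W4      40       56     elec        160
9        W2      29       99    tools        116
group by category: mean(weight_x4), mean(weight):
           weight_x4     weight
category                       
elec       84.000000  21.000000
food      102.666667  25.666667
garden    168.000000  42.000000
tools     116.000000  29.000000
toys      114.666667  28.666667
take 3 rows with smallest weight_x4:
           weight_x4     weight
category                       
elec       84.000000  21.000000
food      102.666667  25.666667
toys      114.666667  28.666667
Taking the value at row 'elec', column 'weight_x4' gives 84.0.

84.0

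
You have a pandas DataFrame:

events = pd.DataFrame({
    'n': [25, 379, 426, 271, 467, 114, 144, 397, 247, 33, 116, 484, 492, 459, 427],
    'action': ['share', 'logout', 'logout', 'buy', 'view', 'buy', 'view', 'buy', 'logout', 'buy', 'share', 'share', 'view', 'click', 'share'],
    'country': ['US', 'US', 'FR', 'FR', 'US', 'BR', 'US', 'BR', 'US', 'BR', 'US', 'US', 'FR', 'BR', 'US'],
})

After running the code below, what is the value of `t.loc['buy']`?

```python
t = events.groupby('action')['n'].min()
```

group by action, min of n:
action
buy        33
click     459
logout    247
share      25
view      144
Name: n, dtype: int64

33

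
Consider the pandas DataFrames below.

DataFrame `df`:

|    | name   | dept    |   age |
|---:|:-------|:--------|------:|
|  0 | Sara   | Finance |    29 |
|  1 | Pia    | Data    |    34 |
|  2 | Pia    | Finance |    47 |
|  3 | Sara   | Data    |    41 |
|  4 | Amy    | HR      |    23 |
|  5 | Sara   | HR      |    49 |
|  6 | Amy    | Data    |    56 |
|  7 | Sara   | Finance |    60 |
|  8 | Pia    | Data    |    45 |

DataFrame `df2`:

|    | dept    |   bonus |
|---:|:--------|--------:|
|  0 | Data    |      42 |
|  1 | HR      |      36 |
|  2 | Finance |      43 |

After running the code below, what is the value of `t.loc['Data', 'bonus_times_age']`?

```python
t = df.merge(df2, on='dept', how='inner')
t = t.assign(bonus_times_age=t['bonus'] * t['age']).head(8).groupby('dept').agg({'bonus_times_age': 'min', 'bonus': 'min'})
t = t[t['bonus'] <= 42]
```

merge on 'dept' (how='inner') → 9 rows:
   name     dept  age  bonus
0  Sara  Finance   29     43
1   Pia     Data   34     42
2   Pia  Finance   47     43
3  Sara     Data   41     42
4   Amy       HR   23     36
5  Sara       HR   49     36
6   Amy     Data   56     42
7  Sara  Finance   60     43
8   Pia     Data   45     42
add column bonus_times_age = t['bonus'] * t['age']:
   name     dept  age  bonus  bonus_times_age
0  Sara  Finance   29     43             1247
1   Pia     Data   34     42             1428
2   Pia  Finance   47     43             2021
3  Sara     Data   41     42             1722
4   Amy       HR   23     36              828
5  Sara       HR   49     36             1764
6   Amy     Data   56     42             2352
7  Sara  Finance   60     43             2580
8   Pia     Data   45     42             1890
take first 8 rows:
   name     dept  age  bonus  bonus_times_age
0  Sara  Finance   29     43             1247
1   Pia     Data   34     42             1428
2   Pia  Finance   47     43             2021
3  Sara     Data   41     42             1722
4   Amy       HR   23     36              828
5  Sara       HR   49     36             1764
6   Amy     Data   56     42             2352
7  Sara  Finance   60     43             2580
group by dept: min(bonus_times_age), min(bonus):
         bonus_times_age  bonus
dept                           
Data                1428     42
Finance             1247     43
HR                   828     36
filter rows where bonus <= 42:
      bonus_times_age  bonus
dept                        
Data             1428     42
HR                828     36
Taking the value at row 'Data', column 'bonus_times_age' gives 1428.

1428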